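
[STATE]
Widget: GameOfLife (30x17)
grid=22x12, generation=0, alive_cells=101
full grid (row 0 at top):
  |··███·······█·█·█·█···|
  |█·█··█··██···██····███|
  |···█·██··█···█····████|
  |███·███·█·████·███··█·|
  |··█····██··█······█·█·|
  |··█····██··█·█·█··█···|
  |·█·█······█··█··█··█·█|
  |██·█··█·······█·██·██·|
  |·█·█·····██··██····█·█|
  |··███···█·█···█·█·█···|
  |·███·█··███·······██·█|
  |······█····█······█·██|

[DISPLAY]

Gen: 0                        
··███·······█·█·█·█···        
█·█··█··██···██····███        
···█·██··█···█····████        
███·███·█·████·███··█·        
··█····██··█······█·█·        
··█····██··█·█·█··█···        
·█·█······█··█··█··█·█        
██·█··█·······█·██·██·        
·█·█·····██··██····█·█        
··███···█·█···█·█·█···        
·███·█··███·······██·█        
······█····█······█·██        
                              
                              
                              
                              


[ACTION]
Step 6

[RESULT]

Gen: 6                        
·█········███·········        
█·██······███·███·····        
█·······██·█···█··█···        
█·····█·█······█··██··        
█···█······██······█··        
·██·█···████····███···        
···█···█·██·····██·█··        
······█·········█·····        
·······██·······█····█        
········██████··█··███        
·········█····██·███·█        
·········█····██······        
                              
                              
                              
                              


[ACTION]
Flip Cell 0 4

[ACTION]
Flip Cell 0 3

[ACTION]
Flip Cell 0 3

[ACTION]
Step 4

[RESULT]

Gen: 10                       
········██····█·······        
··██······█··█·█······        
█·█·····██···██···██··        
█···█···█···█··██·█·█·        
█···██·█····█····█·██·        
█·····█·██··█···█·····        
█··██·█·██···█········        
·███··█·██···█·█······        
·····███·········██···        
·······███········█·█·        
········██··········█·        
··················██··        
                              
                              
                              
                              


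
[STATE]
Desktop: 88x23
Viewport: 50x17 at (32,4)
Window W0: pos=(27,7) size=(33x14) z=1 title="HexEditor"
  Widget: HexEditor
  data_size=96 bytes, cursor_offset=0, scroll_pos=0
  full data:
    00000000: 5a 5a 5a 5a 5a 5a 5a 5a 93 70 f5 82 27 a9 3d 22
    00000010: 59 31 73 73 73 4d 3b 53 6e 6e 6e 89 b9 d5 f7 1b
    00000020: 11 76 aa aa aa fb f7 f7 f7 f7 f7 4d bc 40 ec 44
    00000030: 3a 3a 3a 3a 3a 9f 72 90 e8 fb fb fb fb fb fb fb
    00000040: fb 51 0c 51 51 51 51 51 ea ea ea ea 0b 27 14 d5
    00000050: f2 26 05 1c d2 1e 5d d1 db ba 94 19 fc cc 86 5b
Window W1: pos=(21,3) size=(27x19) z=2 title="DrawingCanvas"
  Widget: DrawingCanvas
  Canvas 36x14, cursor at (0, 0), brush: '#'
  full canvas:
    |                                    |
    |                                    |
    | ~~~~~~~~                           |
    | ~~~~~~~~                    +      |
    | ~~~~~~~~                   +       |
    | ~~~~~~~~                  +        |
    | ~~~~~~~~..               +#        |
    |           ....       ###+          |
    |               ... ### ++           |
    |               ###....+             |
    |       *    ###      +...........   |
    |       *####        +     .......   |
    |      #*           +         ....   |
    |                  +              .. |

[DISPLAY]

nvas           ┃                                  
───────────────┨                                  
               ┃                                  
               ┃━━━━━━━━━━━┓                      
               ┃           ┃                      
               ┃───────────┨                      
               ┃a 5a 5a 5a ┃                      
               ┃3 73 4d 3b ┃                      
.              ┃a aa fb f7 ┃                      
 ....       ###┃a 3a 9f 72 ┃                      
     ... ### ++┃1 51 51 51 ┃                      
     ###....+  ┃c d2 1e 5d ┃                      
  ###      +...┃           ┃                      
##        +    ┃           ┃                      
         +     ┃           ┃                      
        +      ┃           ┃                      
               ┃━━━━━━━━━━━┛                      


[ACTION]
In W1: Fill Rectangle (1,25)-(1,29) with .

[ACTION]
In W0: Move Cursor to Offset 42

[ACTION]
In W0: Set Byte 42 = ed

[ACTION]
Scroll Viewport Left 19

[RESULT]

        ┃ DrawingCanvas           ┃               
        ┠─────────────────────────┨               
        ┃+                        ┃               
        ┃                         ┃━━━━━━━━━━━┓   
        ┃ ~~~~~~~~                ┃           ┃   
        ┃ ~~~~~~~~                ┃───────────┨   
        ┃ ~~~~~~~~                ┃a 5a 5a 5a ┃   
        ┃ ~~~~~~~~                ┃3 73 4d 3b ┃   
        ┃ ~~~~~~~~..              ┃a aa fb f7 ┃   
        ┃           ....       ###┃a 3a 9f 72 ┃   
        ┃               ... ### ++┃1 51 51 51 ┃   
        ┃               ###....+  ┃c d2 1e 5d ┃   
        ┃       *    ###      +...┃           ┃   
        ┃       *####        +    ┃           ┃   
        ┃      #*           +     ┃           ┃   
        ┃                  +      ┃           ┃   
        ┃                         ┃━━━━━━━━━━━┛   


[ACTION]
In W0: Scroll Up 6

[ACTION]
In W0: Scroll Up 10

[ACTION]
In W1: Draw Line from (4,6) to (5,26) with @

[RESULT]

        ┃ DrawingCanvas           ┃               
        ┠─────────────────────────┨               
        ┃+                        ┃               
        ┃                         ┃━━━━━━━━━━━┓   
        ┃ ~~~~~~~~                ┃           ┃   
        ┃ ~~~~~~~~                ┃───────────┨   
        ┃ ~~~~~@@@@@@@@@@@        ┃a 5a 5a 5a ┃   
        ┃ ~~~~~~~~        @@@@@@@@┃3 73 4d 3b ┃   
        ┃ ~~~~~~~~..              ┃a aa fb f7 ┃   
        ┃           ....       ###┃a 3a 9f 72 ┃   
        ┃               ... ### ++┃1 51 51 51 ┃   
        ┃               ###....+  ┃c d2 1e 5d ┃   
        ┃       *    ###      +...┃           ┃   
        ┃       *####        +    ┃           ┃   
        ┃      #*           +     ┃           ┃   
        ┃                  +      ┃           ┃   
        ┃                         ┃━━━━━━━━━━━┛   


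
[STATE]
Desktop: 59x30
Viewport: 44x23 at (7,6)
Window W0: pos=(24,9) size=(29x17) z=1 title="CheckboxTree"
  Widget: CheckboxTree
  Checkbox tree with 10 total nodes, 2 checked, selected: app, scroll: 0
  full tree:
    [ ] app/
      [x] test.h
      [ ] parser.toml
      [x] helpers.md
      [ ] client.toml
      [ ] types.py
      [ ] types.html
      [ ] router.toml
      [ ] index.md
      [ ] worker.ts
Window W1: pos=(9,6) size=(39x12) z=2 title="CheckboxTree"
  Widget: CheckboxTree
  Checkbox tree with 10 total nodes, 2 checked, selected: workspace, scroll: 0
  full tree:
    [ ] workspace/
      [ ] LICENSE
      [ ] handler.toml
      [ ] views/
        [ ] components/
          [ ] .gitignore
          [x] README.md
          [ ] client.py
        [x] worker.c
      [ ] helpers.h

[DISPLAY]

  ┏━━━━━━━━━━━━━━━━━━━━━━━━━━━━━━━━━━━━━┓   
  ┃ CheckboxTree                        ┃   
  ┠─────────────────────────────────────┨   
  ┃>[-] workspace/                      ┃━━━
  ┃   [ ] LICENSE                       ┃   
  ┃   [ ] handler.toml                  ┃───
  ┃   [-] views/                        ┃   
  ┃     [-] components/                 ┃   
  ┃       [ ] .gitignore                ┃   
  ┃       [x] README.md                 ┃   
  ┃       [ ] client.py                 ┃   
  ┗━━━━━━━━━━━━━━━━━━━━━━━━━━━━━━━━━━━━━┛   
                 ┃   [ ] types.html         
                 ┃   [ ] router.toml        
                 ┃   [ ] index.md           
                 ┃   [ ] worker.ts          
                 ┃                          
                 ┃                          
                 ┃                          
                 ┗━━━━━━━━━━━━━━━━━━━━━━━━━━
                                            
                                            
                                            


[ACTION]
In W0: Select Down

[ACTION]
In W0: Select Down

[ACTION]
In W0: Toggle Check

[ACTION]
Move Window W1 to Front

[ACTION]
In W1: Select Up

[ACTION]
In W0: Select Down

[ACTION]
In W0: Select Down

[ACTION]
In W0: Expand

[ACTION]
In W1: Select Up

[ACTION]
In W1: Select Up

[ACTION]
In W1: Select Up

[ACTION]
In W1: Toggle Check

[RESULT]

  ┏━━━━━━━━━━━━━━━━━━━━━━━━━━━━━━━━━━━━━┓   
  ┃ CheckboxTree                        ┃   
  ┠─────────────────────────────────────┨   
  ┃>[x] workspace/                      ┃━━━
  ┃   [x] LICENSE                       ┃   
  ┃   [x] handler.toml                  ┃───
  ┃   [x] views/                        ┃   
  ┃     [x] components/                 ┃   
  ┃       [x] .gitignore                ┃   
  ┃       [x] README.md                 ┃   
  ┃       [x] client.py                 ┃   
  ┗━━━━━━━━━━━━━━━━━━━━━━━━━━━━━━━━━━━━━┛   
                 ┃   [ ] types.html         
                 ┃   [ ] router.toml        
                 ┃   [ ] index.md           
                 ┃   [ ] worker.ts          
                 ┃                          
                 ┃                          
                 ┃                          
                 ┗━━━━━━━━━━━━━━━━━━━━━━━━━━
                                            
                                            
                                            


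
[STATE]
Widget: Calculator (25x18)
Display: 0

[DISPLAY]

                        0
┌───┬───┬───┬───┐        
│ 7 │ 8 │ 9 │ ÷ │        
├───┼───┼───┼───┤        
│ 4 │ 5 │ 6 │ × │        
├───┼───┼───┼───┤        
│ 1 │ 2 │ 3 │ - │        
├───┼───┼───┼───┤        
│ 0 │ . │ = │ + │        
├───┼───┼───┼───┤        
│ C │ MC│ MR│ M+│        
└───┴───┴───┴───┘        
                         
                         
                         
                         
                         
                         


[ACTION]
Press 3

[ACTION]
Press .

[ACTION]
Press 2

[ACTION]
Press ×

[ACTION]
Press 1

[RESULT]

                        1
┌───┬───┬───┬───┐        
│ 7 │ 8 │ 9 │ ÷ │        
├───┼───┼───┼───┤        
│ 4 │ 5 │ 6 │ × │        
├───┼───┼───┼───┤        
│ 1 │ 2 │ 3 │ - │        
├───┼───┼───┼───┤        
│ 0 │ . │ = │ + │        
├───┼───┼───┼───┤        
│ C │ MC│ MR│ M+│        
└───┴───┴───┴───┘        
                         
                         
                         
                         
                         
                         


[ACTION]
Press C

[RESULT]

                        0
┌───┬───┬───┬───┐        
│ 7 │ 8 │ 9 │ ÷ │        
├───┼───┼───┼───┤        
│ 4 │ 5 │ 6 │ × │        
├───┼───┼───┼───┤        
│ 1 │ 2 │ 3 │ - │        
├───┼───┼───┼───┤        
│ 0 │ . │ = │ + │        
├───┼───┼───┼───┤        
│ C │ MC│ MR│ M+│        
└───┴───┴───┴───┘        
                         
                         
                         
                         
                         
                         


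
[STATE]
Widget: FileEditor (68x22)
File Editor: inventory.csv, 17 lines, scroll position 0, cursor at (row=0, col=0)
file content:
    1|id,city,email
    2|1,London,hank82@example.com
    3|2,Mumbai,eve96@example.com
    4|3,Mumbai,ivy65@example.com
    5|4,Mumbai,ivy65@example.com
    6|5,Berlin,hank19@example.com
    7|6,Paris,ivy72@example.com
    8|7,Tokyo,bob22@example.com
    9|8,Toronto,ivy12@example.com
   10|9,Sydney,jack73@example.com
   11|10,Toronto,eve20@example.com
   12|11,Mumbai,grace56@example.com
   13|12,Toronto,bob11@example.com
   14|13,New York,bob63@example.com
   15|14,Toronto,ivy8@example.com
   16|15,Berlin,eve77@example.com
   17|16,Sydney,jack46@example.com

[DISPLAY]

█d,city,email                                                      ▲
1,London,hank82@example.com                                        █
2,Mumbai,eve96@example.com                                         ░
3,Mumbai,ivy65@example.com                                         ░
4,Mumbai,ivy65@example.com                                         ░
5,Berlin,hank19@example.com                                        ░
6,Paris,ivy72@example.com                                          ░
7,Tokyo,bob22@example.com                                          ░
8,Toronto,ivy12@example.com                                        ░
9,Sydney,jack73@example.com                                        ░
10,Toronto,eve20@example.com                                       ░
11,Mumbai,grace56@example.com                                      ░
12,Toronto,bob11@example.com                                       ░
13,New York,bob63@example.com                                      ░
14,Toronto,ivy8@example.com                                        ░
15,Berlin,eve77@example.com                                        ░
16,Sydney,jack46@example.com                                       ░
                                                                   ░
                                                                   ░
                                                                   ░
                                                                   ░
                                                                   ▼


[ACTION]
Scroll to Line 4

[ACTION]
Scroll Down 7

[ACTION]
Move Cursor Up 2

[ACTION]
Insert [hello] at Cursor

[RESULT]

hello█d,city,email                                                 ▲
1,London,hank82@example.com                                        █
2,Mumbai,eve96@example.com                                         ░
3,Mumbai,ivy65@example.com                                         ░
4,Mumbai,ivy65@example.com                                         ░
5,Berlin,hank19@example.com                                        ░
6,Paris,ivy72@example.com                                          ░
7,Tokyo,bob22@example.com                                          ░
8,Toronto,ivy12@example.com                                        ░
9,Sydney,jack73@example.com                                        ░
10,Toronto,eve20@example.com                                       ░
11,Mumbai,grace56@example.com                                      ░
12,Toronto,bob11@example.com                                       ░
13,New York,bob63@example.com                                      ░
14,Toronto,ivy8@example.com                                        ░
15,Berlin,eve77@example.com                                        ░
16,Sydney,jack46@example.com                                       ░
                                                                   ░
                                                                   ░
                                                                   ░
                                                                   ░
                                                                   ▼


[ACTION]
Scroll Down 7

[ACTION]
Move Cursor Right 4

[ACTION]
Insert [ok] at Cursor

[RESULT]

helloid,cok█ty,email                                               ▲
1,London,hank82@example.com                                        █
2,Mumbai,eve96@example.com                                         ░
3,Mumbai,ivy65@example.com                                         ░
4,Mumbai,ivy65@example.com                                         ░
5,Berlin,hank19@example.com                                        ░
6,Paris,ivy72@example.com                                          ░
7,Tokyo,bob22@example.com                                          ░
8,Toronto,ivy12@example.com                                        ░
9,Sydney,jack73@example.com                                        ░
10,Toronto,eve20@example.com                                       ░
11,Mumbai,grace56@example.com                                      ░
12,Toronto,bob11@example.com                                       ░
13,New York,bob63@example.com                                      ░
14,Toronto,ivy8@example.com                                        ░
15,Berlin,eve77@example.com                                        ░
16,Sydney,jack46@example.com                                       ░
                                                                   ░
                                                                   ░
                                                                   ░
                                                                   ░
                                                                   ▼


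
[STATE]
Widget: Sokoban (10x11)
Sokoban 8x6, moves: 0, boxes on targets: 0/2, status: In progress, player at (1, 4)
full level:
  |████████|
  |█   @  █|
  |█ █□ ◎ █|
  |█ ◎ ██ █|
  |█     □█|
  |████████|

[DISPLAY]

████████  
█   @  █  
█ █□ ◎ █  
█ ◎ ██ █  
█     □█  
████████  
Moves: 0  
          
          
          
          


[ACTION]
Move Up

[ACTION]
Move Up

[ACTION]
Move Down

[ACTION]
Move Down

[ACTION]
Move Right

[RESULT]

████████  
█      █  
█ █□ + █  
█ ◎ ██ █  
█     □█  
████████  
Moves: 2  
          
          
          
          


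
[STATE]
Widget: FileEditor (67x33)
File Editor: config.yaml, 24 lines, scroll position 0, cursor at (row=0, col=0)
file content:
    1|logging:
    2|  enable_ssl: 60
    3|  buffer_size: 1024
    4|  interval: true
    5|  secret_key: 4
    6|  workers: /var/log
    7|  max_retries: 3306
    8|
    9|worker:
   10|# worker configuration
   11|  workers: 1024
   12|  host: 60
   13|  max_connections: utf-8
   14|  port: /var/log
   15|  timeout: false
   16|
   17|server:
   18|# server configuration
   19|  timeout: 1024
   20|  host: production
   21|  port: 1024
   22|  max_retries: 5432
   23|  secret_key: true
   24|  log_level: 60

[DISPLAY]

█ogging:                                                          ▲
  enable_ssl: 60                                                  █
  buffer_size: 1024                                               ░
  interval: true                                                  ░
  secret_key: 4                                                   ░
  workers: /var/log                                               ░
  max_retries: 3306                                               ░
                                                                  ░
worker:                                                           ░
# worker configuration                                            ░
  workers: 1024                                                   ░
  host: 60                                                        ░
  max_connections: utf-8                                          ░
  port: /var/log                                                  ░
  timeout: false                                                  ░
                                                                  ░
server:                                                           ░
# server configuration                                            ░
  timeout: 1024                                                   ░
  host: production                                                ░
  port: 1024                                                      ░
  max_retries: 5432                                               ░
  secret_key: true                                                ░
  log_level: 60                                                   ░
                                                                  ░
                                                                  ░
                                                                  ░
                                                                  ░
                                                                  ░
                                                                  ░
                                                                  ░
                                                                  ░
                                                                  ▼


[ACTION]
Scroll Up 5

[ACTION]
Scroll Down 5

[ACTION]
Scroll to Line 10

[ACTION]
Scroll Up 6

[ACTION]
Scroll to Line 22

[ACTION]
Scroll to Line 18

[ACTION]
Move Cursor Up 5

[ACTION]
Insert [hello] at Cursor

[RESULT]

hello█ogging:                                                     ▲
  enable_ssl: 60                                                  █
  buffer_size: 1024                                               ░
  interval: true                                                  ░
  secret_key: 4                                                   ░
  workers: /var/log                                               ░
  max_retries: 3306                                               ░
                                                                  ░
worker:                                                           ░
# worker configuration                                            ░
  workers: 1024                                                   ░
  host: 60                                                        ░
  max_connections: utf-8                                          ░
  port: /var/log                                                  ░
  timeout: false                                                  ░
                                                                  ░
server:                                                           ░
# server configuration                                            ░
  timeout: 1024                                                   ░
  host: production                                                ░
  port: 1024                                                      ░
  max_retries: 5432                                               ░
  secret_key: true                                                ░
  log_level: 60                                                   ░
                                                                  ░
                                                                  ░
                                                                  ░
                                                                  ░
                                                                  ░
                                                                  ░
                                                                  ░
                                                                  ░
                                                                  ▼


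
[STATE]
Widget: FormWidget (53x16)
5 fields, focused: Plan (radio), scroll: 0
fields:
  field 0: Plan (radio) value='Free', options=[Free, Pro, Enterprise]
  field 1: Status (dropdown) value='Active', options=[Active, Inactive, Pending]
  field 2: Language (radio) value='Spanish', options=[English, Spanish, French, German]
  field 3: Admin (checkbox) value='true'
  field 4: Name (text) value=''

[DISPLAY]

> Plan:       (●) Free  ( ) Pro  ( ) Enterprise      
  Status:     [Active                              ▼]
  Language:   ( ) English  (●) Spanish  ( ) French  (
  Admin:      [x]                                    
  Name:       [                                     ]
                                                     
                                                     
                                                     
                                                     
                                                     
                                                     
                                                     
                                                     
                                                     
                                                     
                                                     


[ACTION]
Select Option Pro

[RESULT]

> Plan:       ( ) Free  (●) Pro  ( ) Enterprise      
  Status:     [Active                              ▼]
  Language:   ( ) English  (●) Spanish  ( ) French  (
  Admin:      [x]                                    
  Name:       [                                     ]
                                                     
                                                     
                                                     
                                                     
                                                     
                                                     
                                                     
                                                     
                                                     
                                                     
                                                     


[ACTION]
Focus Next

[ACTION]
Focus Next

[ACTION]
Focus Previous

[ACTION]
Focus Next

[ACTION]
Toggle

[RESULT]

  Plan:       ( ) Free  (●) Pro  ( ) Enterprise      
  Status:     [Active                              ▼]
> Language:   ( ) English  (●) Spanish  ( ) French  (
  Admin:      [x]                                    
  Name:       [                                     ]
                                                     
                                                     
                                                     
                                                     
                                                     
                                                     
                                                     
                                                     
                                                     
                                                     
                                                     


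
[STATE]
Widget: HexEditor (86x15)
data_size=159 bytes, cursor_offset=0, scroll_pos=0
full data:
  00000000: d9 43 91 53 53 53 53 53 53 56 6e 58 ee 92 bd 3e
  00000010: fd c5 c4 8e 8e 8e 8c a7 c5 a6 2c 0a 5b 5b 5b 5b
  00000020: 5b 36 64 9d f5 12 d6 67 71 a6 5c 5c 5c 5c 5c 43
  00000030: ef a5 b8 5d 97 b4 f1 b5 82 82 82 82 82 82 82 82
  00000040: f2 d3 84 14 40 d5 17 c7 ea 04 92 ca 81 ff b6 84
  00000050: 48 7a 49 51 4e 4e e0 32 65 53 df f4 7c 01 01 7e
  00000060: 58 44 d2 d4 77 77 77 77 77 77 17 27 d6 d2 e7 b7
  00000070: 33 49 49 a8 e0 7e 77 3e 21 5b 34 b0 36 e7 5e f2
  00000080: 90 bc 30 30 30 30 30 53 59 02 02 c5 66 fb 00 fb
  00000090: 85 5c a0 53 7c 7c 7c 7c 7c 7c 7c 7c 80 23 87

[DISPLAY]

00000000  D9 43 91 53 53 53 53 53  53 56 6e 58 ee 92 bd 3e  |.C.SSSSSSVnX...>|        
00000010  fd c5 c4 8e 8e 8e 8c a7  c5 a6 2c 0a 5b 5b 5b 5b  |..........,.[[[[|        
00000020  5b 36 64 9d f5 12 d6 67  71 a6 5c 5c 5c 5c 5c 43  |[6d....gq.\\\\\C|        
00000030  ef a5 b8 5d 97 b4 f1 b5  82 82 82 82 82 82 82 82  |...]............|        
00000040  f2 d3 84 14 40 d5 17 c7  ea 04 92 ca 81 ff b6 84  |....@...........|        
00000050  48 7a 49 51 4e 4e e0 32  65 53 df f4 7c 01 01 7e  |HzIQNN.2eS..|..~|        
00000060  58 44 d2 d4 77 77 77 77  77 77 17 27 d6 d2 e7 b7  |XD..wwwwww.'....|        
00000070  33 49 49 a8 e0 7e 77 3e  21 5b 34 b0 36 e7 5e f2  |3II..~w>![4.6.^.|        
00000080  90 bc 30 30 30 30 30 53  59 02 02 c5 66 fb 00 fb  |..00000SY...f...|        
00000090  85 5c a0 53 7c 7c 7c 7c  7c 7c 7c 7c 80 23 87     |.\.S||||||||.#. |        
                                                                                      
                                                                                      
                                                                                      
                                                                                      
                                                                                      


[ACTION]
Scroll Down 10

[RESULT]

00000090  85 5c a0 53 7c 7c 7c 7c  7c 7c 7c 7c 80 23 87     |.\.S||||||||.#. |        
                                                                                      
                                                                                      
                                                                                      
                                                                                      
                                                                                      
                                                                                      
                                                                                      
                                                                                      
                                                                                      
                                                                                      
                                                                                      
                                                                                      
                                                                                      
                                                                                      


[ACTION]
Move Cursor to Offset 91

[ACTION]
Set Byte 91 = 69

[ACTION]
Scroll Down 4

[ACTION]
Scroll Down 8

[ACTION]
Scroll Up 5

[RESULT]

00000040  f2 d3 84 14 40 d5 17 c7  ea 04 92 ca 81 ff b6 84  |....@...........|        
00000050  48 7a 49 51 4e 4e e0 32  65 53 df 69 7c 01 01 7e  |HzIQNN.2eS.i|..~|        
00000060  58 44 d2 d4 77 77 77 77  77 77 17 27 d6 d2 e7 b7  |XD..wwwwww.'....|        
00000070  33 49 49 a8 e0 7e 77 3e  21 5b 34 b0 36 e7 5e f2  |3II..~w>![4.6.^.|        
00000080  90 bc 30 30 30 30 30 53  59 02 02 c5 66 fb 00 fb  |..00000SY...f...|        
00000090  85 5c a0 53 7c 7c 7c 7c  7c 7c 7c 7c 80 23 87     |.\.S||||||||.#. |        
                                                                                      
                                                                                      
                                                                                      
                                                                                      
                                                                                      
                                                                                      
                                                                                      
                                                                                      
                                                                                      


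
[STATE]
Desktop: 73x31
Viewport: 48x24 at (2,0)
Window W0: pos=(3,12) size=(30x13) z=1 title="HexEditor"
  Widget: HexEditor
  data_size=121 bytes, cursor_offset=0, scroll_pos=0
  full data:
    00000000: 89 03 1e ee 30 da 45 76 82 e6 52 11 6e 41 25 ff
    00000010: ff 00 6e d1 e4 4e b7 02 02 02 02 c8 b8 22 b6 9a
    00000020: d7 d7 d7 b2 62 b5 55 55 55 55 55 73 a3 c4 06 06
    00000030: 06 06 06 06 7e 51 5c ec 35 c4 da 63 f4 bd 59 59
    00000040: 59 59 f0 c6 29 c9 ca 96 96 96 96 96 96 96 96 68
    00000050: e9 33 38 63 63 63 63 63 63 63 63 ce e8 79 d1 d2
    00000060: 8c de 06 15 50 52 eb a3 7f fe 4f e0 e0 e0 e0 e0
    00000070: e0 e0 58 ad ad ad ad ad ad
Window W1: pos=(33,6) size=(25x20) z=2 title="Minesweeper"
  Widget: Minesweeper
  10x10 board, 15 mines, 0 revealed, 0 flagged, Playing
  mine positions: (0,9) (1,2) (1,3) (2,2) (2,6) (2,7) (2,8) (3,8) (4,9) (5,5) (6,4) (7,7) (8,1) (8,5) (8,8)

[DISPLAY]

                                                
                                                
                                                
                                                
                                                
                                                
                               ┏━━━━━━━━━━━━━━━━
                               ┃ Minesweeper    
                               ┠────────────────
                               ┃■■■■■■■■■■      
                               ┃■■■■■■■■■■      
                               ┃■■■■■■■■■■      
 ┏━━━━━━━━━━━━━━━━━━━━━━━━━━━━┓┃■■■■■■■■■■      
 ┃ HexEditor                  ┃┃■■■■■■■■■■      
 ┠────────────────────────────┨┃■■■■■■■■■■      
 ┃00000000  89 03 1e ee 30 da ┃┃■■■■■■■■■■      
 ┃00000010  ff 00 6e d1 e4 4e ┃┃■■■■■■■■■■      
 ┃00000020  d7 d7 d7 b2 62 b5 ┃┃■■■■■■■■■■      
 ┃00000030  06 06 06 06 7e 51 ┃┃■■■■■■■■■■      
 ┃00000040  59 59 f0 c6 29 c9 ┃┃                
 ┃00000050  e9 33 38 63 63 63 ┃┃                
 ┃00000060  8c de 06 15 50 52 ┃┃                
 ┃00000070  e0 e0 58 ad ad ad ┃┃                
 ┃                            ┃┃                


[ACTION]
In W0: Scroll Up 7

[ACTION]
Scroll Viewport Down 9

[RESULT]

                               ┃ Minesweeper    
                               ┠────────────────
                               ┃■■■■■■■■■■      
                               ┃■■■■■■■■■■      
                               ┃■■■■■■■■■■      
 ┏━━━━━━━━━━━━━━━━━━━━━━━━━━━━┓┃■■■■■■■■■■      
 ┃ HexEditor                  ┃┃■■■■■■■■■■      
 ┠────────────────────────────┨┃■■■■■■■■■■      
 ┃00000000  89 03 1e ee 30 da ┃┃■■■■■■■■■■      
 ┃00000010  ff 00 6e d1 e4 4e ┃┃■■■■■■■■■■      
 ┃00000020  d7 d7 d7 b2 62 b5 ┃┃■■■■■■■■■■      
 ┃00000030  06 06 06 06 7e 51 ┃┃■■■■■■■■■■      
 ┃00000040  59 59 f0 c6 29 c9 ┃┃                
 ┃00000050  e9 33 38 63 63 63 ┃┃                
 ┃00000060  8c de 06 15 50 52 ┃┃                
 ┃00000070  e0 e0 58 ad ad ad ┃┃                
 ┃                            ┃┃                
 ┗━━━━━━━━━━━━━━━━━━━━━━━━━━━━┛┃                
                               ┗━━━━━━━━━━━━━━━━
                                                
                                                
                                                
                                                
                                                


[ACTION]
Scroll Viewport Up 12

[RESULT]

                                                
                                                
                                                
                                                
                                                
                                                
                               ┏━━━━━━━━━━━━━━━━
                               ┃ Minesweeper    
                               ┠────────────────
                               ┃■■■■■■■■■■      
                               ┃■■■■■■■■■■      
                               ┃■■■■■■■■■■      
 ┏━━━━━━━━━━━━━━━━━━━━━━━━━━━━┓┃■■■■■■■■■■      
 ┃ HexEditor                  ┃┃■■■■■■■■■■      
 ┠────────────────────────────┨┃■■■■■■■■■■      
 ┃00000000  89 03 1e ee 30 da ┃┃■■■■■■■■■■      
 ┃00000010  ff 00 6e d1 e4 4e ┃┃■■■■■■■■■■      
 ┃00000020  d7 d7 d7 b2 62 b5 ┃┃■■■■■■■■■■      
 ┃00000030  06 06 06 06 7e 51 ┃┃■■■■■■■■■■      
 ┃00000040  59 59 f0 c6 29 c9 ┃┃                
 ┃00000050  e9 33 38 63 63 63 ┃┃                
 ┃00000060  8c de 06 15 50 52 ┃┃                
 ┃00000070  e0 e0 58 ad ad ad ┃┃                
 ┃                            ┃┃                


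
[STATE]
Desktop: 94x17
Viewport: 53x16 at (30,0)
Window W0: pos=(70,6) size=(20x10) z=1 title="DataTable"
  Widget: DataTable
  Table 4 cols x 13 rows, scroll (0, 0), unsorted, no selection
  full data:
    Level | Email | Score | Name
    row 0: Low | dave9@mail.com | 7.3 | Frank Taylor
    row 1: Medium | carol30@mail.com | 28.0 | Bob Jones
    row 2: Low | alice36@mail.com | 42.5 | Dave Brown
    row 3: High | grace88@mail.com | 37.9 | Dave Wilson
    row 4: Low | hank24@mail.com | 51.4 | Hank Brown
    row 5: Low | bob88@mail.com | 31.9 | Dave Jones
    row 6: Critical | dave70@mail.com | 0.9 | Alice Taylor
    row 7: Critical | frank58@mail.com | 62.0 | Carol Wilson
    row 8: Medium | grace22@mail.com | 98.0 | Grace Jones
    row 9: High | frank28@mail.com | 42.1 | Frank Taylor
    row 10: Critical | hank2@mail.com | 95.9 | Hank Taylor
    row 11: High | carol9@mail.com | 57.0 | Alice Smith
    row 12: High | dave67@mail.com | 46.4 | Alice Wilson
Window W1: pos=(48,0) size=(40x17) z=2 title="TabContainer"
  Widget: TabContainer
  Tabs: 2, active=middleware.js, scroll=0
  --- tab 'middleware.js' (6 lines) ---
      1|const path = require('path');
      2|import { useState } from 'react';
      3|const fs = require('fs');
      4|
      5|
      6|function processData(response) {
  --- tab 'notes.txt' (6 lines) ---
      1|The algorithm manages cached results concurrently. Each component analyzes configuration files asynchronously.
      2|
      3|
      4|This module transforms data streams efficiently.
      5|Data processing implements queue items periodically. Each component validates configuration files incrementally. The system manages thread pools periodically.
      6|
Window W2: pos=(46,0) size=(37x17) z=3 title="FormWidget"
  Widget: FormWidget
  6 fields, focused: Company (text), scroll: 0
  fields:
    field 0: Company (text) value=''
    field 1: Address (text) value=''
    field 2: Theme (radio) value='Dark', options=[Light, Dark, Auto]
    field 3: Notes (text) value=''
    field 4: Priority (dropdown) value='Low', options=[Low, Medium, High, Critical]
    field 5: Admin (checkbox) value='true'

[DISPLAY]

                ┏━━━━━━━━━━━━━━━━━━━━━━━━━━━━━━━━━━━┓
                ┃ FormWidget                        ┃
                ┠───────────────────────────────────┨
                ┃> Company:    [                   ]┃
                ┃  Address:    [                   ]┃
                ┃  Theme:      ( ) Light  (●) Dark  ┃
                ┃  Notes:      [                   ]┃
                ┃  Priority:   [Low               ▼]┃
                ┃  Admin:      [x]                  ┃
                ┃                                   ┃
                ┃                                   ┃
                ┃                                   ┃
                ┃                                   ┃
                ┃                                   ┃
                ┃                                   ┃
                ┃                                   ┃


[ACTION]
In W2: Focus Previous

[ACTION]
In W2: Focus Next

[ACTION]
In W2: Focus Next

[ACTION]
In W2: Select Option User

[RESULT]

                ┏━━━━━━━━━━━━━━━━━━━━━━━━━━━━━━━━━━━┓
                ┃ FormWidget                        ┃
                ┠───────────────────────────────────┨
                ┃  Company:    [                   ]┃
                ┃> Address:    [                   ]┃
                ┃  Theme:      ( ) Light  (●) Dark  ┃
                ┃  Notes:      [                   ]┃
                ┃  Priority:   [Low               ▼]┃
                ┃  Admin:      [x]                  ┃
                ┃                                   ┃
                ┃                                   ┃
                ┃                                   ┃
                ┃                                   ┃
                ┃                                   ┃
                ┃                                   ┃
                ┃                                   ┃
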